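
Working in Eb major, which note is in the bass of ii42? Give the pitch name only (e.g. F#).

Eb

ii in Eb major has root F; the chord is F-Ab-C-Eb.
The figure 42 means third inversion — the seventh is in the bass.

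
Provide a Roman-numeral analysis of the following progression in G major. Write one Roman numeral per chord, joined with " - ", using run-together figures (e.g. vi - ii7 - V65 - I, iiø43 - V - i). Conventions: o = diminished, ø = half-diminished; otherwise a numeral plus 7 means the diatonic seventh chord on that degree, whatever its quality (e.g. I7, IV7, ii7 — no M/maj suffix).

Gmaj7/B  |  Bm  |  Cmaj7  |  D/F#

I65 - iii - IV7 - V6

Gmaj7/B has root G, degree 1 in G major, so I65.
Bm has root B, degree 3 in G major, so iii.
Cmaj7: major seventh chord on C = scale degree 4 → IV7.
D/F#: root D is the dominant; major triad there is V6.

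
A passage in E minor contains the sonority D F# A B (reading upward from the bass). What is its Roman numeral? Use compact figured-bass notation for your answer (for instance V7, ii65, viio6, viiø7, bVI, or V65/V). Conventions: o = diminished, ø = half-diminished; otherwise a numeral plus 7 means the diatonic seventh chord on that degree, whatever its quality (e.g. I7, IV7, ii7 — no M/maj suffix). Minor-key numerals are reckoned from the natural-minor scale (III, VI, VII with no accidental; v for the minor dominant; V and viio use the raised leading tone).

Stacked in thirds the chord is B-D-F#-A: a minor seventh chord on B.
B is scale degree 5 in E minor, and a minor seventh chord on that degree is written v7.
With D in the bass the chord is in first inversion, so the figured bass is 65.

v65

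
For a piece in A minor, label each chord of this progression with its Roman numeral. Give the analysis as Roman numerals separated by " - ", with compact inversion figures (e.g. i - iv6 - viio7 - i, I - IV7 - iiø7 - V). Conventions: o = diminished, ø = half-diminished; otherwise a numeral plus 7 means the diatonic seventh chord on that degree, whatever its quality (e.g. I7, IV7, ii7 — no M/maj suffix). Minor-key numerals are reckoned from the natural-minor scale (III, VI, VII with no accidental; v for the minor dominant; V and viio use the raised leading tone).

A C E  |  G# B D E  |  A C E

i - V65 - i

A-C-E: minor triad on A = scale degree 1 → i.
G#-B-D-E has root E, degree 5 in A minor, so V65.
A-C-E: minor triad on A = scale degree 1 → i.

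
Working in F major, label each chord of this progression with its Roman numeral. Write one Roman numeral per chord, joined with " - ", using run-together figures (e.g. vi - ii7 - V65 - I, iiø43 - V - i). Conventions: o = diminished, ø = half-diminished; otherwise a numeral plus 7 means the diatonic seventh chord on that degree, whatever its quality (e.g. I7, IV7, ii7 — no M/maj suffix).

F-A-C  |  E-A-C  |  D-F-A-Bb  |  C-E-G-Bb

I - iii64 - IV65 - V7

F-A-C has root F, degree 1 in F major, so I.
E-A-C has root A, degree 3 in F major, so iii64.
D-F-A-Bb has root Bb, degree 4 in F major, so IV65.
C-E-G-Bb: dominant seventh chord on C = scale degree 5 → V7.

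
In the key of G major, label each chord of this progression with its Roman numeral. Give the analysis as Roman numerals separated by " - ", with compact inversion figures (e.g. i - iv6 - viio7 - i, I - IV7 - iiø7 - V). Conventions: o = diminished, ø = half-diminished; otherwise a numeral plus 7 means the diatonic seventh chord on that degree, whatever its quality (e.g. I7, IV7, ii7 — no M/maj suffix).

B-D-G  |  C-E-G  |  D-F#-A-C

I6 - IV - V7

B-D-G: major triad on G = scale degree 1 → I6.
C-E-G: major triad on C = scale degree 4 → IV.
D-F#-A-C: root D is the dominant; dominant seventh chord there is V7.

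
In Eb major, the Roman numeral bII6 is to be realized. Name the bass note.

Ab

bII in Eb major has root Fb; the chord is Fb-Ab-Cb.
The figure 6 means first inversion — the third is in the bass.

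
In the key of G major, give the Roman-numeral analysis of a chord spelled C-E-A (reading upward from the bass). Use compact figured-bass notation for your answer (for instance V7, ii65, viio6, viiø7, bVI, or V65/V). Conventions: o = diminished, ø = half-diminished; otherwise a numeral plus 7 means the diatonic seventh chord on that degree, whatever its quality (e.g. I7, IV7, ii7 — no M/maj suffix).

ii6

Stacked in thirds the chord is A-C-E: a minor triad on A.
A is scale degree 2 in G major, and a minor triad on that degree is written ii.
With C in the bass the chord is in first inversion, so the figured bass is 6.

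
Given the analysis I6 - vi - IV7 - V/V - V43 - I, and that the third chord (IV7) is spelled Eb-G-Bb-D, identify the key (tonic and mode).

Bb major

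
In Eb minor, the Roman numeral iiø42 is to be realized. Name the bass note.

Eb

iiø in Eb minor has root F; the chord is F-Ab-Cb-Eb.
The figure 42 means third inversion — the seventh is in the bass.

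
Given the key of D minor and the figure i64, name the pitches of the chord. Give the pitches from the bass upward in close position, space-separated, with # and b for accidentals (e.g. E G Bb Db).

The numeral's case and figure indicate a minor triad. In D minor its root, the first degree, is D.
That chord is spelled D-F-A.
With the 64 figure the chord is in second inversion; from the bass A upward in close position it reads A-D-F.

A D F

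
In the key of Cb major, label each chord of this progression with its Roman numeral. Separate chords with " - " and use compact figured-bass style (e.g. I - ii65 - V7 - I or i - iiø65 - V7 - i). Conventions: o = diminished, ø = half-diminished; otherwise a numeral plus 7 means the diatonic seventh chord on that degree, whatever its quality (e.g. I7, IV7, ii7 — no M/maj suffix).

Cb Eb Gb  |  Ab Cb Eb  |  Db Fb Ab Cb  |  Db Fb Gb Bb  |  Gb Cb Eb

Cb-Eb-Gb: root Cb is the tonic; major triad there is I.
Ab-Cb-Eb: minor triad on Ab = scale degree 6 → vi.
Db-Fb-Ab-Cb: root Db is the supertonic; minor seventh chord there is ii7.
Db-Fb-Gb-Bb has root Gb, degree 5 in Cb major, so V43.
Gb-Cb-Eb: major triad on Cb = scale degree 1 → I64.

I - vi - ii7 - V43 - I64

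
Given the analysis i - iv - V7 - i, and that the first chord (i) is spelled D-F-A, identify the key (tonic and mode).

D minor

i is given as D-F-A — a minor triad with root D.
If D is scale degree 1 and the mode makes that degree carry a minor triad, the tonic is D and the mode is minor.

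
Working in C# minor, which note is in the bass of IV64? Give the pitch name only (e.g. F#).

C#

IV in C# minor has root F#; the chord is F#-A#-C#.
The figure 64 means second inversion — the fifth is in the bass.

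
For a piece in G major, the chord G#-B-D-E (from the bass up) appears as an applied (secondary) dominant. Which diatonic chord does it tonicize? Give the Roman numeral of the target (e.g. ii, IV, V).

ii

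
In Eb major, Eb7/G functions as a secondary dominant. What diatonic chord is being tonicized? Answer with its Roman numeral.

IV

The chord is a dominant seventh chord on Eb.
A dominant resolves down a perfect fifth: Eb → Ab. In Eb major, Ab is scale degree 4, i.e. IV.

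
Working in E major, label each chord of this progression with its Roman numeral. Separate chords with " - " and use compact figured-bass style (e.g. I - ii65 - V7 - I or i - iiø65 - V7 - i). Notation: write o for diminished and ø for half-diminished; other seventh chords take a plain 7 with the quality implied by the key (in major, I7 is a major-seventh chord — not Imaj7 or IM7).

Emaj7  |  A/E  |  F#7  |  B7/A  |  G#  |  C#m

I7 - IV64 - V7/V - V42 - V/vi - vi

Emaj7 has root E, degree 1 in E major, so I7.
A/E has root A, degree 4 in E major, so IV64.
F#7: chromatic; F# is V of V, so V7/V.
B7/A has root B, degree 5 in E major, so V42.
G#: a major triad on G#, the applied dominant of vi → V/vi.
C#m: root C# is the submediant; minor triad there is vi.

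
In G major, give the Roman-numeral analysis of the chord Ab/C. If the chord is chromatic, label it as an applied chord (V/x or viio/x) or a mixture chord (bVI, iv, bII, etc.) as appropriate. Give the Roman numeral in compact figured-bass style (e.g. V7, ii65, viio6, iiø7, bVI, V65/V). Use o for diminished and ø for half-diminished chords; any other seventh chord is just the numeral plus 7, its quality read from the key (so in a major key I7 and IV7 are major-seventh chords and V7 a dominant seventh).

bII6

The pitches Ab-C-Eb form a major triad rooted on Ab.
Ab is the lowered second degree of G major (diatonic 2 would be A). This is the Neapolitan sixth — a major triad on the lowered second degree, here in its customary first inversion.
With C in the bass the chord is in first inversion, so the figured bass is 6.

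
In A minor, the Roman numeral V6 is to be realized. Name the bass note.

G#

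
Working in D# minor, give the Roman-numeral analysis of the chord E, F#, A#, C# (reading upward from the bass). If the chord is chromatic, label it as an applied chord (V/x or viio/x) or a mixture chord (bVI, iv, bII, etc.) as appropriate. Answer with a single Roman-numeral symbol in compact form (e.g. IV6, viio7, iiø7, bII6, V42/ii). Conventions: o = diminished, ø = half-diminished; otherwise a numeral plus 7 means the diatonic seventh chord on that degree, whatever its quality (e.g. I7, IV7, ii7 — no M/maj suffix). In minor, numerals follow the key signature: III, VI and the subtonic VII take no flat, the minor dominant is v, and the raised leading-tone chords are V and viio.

Stacked in thirds the chord is F#-A#-C#-E: a dominant seventh chord on F#.
F# is not a diatonic chord root with this quality in D# minor, but it lies a perfect fifth above B (VI), so the chord functions as an applied dominant of VI.
With E in the bass the chord is in third inversion, so the figured bass is 42.

V42/VI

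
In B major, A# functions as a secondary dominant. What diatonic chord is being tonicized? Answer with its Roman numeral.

The chord is a major triad on A#.
A dominant resolves down a perfect fifth: A# → D#. In B major, D# is scale degree 3, i.e. iii.

iii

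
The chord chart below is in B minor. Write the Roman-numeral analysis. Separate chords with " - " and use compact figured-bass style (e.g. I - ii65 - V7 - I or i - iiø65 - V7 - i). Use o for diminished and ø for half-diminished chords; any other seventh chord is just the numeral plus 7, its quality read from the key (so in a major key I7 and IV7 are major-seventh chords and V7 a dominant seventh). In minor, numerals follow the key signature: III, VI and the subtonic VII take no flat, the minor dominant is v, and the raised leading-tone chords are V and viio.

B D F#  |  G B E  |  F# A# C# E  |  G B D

B-D-F#: minor triad on B = scale degree 1 → i.
G-B-E: minor triad on E = scale degree 4 → iv6.
F#-A#-C#-E has root F#, degree 5 in B minor, so V7.
G-B-D: major triad on G = scale degree 6 → VI.

i - iv6 - V7 - VI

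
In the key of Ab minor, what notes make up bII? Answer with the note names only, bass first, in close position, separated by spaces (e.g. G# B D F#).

Scale degree 2 in Ab minor is Bb; lowering it a half step gives Bbb. bII is the Neapolitan chord — a major triad on the lowered second degree.
So the chord is Bbb-Db-Fb, a major triad.

Bbb Db Fb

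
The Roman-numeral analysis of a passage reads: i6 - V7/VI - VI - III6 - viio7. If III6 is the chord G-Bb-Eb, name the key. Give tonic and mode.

C minor

III6 is given as G-Bb-Eb — a major triad with root Eb.
Counting down 2 scale steps from Eb places the tonic on C; a major triad on degree 3 is diatonic only in minor.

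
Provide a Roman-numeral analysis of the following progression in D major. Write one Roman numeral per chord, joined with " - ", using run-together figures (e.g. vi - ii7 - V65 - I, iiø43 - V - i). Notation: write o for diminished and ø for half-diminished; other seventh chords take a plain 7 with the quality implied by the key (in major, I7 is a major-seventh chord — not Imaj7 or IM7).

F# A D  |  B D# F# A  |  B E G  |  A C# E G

F#-A-D: major triad on D = scale degree 1 → I6.
B-D#-F#-A: chromatic; B is V of ii, so V7/ii.
B-E-G: minor triad on E = scale degree 2 → ii64.
A-C#-E-G: dominant seventh chord on A = scale degree 5 → V7.

I6 - V7/ii - ii64 - V7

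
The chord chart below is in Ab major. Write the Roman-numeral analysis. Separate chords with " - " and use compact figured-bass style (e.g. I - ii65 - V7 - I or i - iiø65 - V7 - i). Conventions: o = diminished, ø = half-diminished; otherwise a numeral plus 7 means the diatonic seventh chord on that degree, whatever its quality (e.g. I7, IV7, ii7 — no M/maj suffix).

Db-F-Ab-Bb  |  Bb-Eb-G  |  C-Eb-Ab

ii65 - V64 - I6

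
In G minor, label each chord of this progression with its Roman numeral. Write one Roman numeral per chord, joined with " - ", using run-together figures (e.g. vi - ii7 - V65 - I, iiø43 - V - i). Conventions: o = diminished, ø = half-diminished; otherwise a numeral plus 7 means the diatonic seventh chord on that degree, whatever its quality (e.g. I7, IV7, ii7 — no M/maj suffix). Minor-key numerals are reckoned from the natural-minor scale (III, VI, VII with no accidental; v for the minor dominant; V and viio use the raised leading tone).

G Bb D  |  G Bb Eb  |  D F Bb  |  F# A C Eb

G-Bb-D: root G is the tonic; minor triad there is i.
G-Bb-Eb: root Eb is the submediant; major triad there is VI6.
D-F-Bb: major triad on Bb = scale degree 3 → III6.
F#-A-C-Eb: root F# is the leading tone; fully diminished seventh chord there is viio7.

i - VI6 - III6 - viio7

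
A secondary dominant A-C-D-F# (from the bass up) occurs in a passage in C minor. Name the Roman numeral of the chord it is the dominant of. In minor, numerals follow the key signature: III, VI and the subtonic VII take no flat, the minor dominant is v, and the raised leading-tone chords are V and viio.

The chord is a dominant seventh chord on D.
A dominant resolves down a perfect fifth: D → G. In C minor, G is scale degree 5, i.e. V.

V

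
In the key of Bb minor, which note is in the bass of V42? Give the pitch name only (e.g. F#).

Eb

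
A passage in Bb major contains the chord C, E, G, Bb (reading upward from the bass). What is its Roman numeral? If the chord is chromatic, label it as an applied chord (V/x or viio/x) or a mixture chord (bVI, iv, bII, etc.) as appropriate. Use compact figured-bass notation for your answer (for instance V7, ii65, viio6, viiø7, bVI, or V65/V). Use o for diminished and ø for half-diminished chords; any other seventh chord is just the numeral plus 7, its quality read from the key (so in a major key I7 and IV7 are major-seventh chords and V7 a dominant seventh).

Stacked in thirds the chord is C-E-G-Bb: a dominant seventh chord on C.
C is not a diatonic chord root with this quality in Bb major, but it lies a perfect fifth above F (V), so the chord functions as an applied dominant of V.

V7/V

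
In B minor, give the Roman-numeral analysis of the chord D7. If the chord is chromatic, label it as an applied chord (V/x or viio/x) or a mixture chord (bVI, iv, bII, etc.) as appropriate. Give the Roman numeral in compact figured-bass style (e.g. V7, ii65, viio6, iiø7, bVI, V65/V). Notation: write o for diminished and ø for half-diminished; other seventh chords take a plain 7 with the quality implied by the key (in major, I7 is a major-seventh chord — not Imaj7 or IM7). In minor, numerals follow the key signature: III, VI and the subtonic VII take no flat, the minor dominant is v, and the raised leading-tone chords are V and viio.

Stacked in thirds the chord is D-F#-A-C: a dominant seventh chord on D.
D is not a diatonic chord root with this quality in B minor, but it lies a perfect fifth above G (VI), so the chord functions as an applied dominant of VI.

V7/VI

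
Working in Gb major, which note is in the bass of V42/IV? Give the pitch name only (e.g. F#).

The applied chord V42/IV is rooted on Gb: Gb-Bb-Db-Fb.
The figure 42 means third inversion — the seventh is in the bass.

Fb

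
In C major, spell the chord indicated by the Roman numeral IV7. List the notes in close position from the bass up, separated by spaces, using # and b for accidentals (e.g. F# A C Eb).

F A C E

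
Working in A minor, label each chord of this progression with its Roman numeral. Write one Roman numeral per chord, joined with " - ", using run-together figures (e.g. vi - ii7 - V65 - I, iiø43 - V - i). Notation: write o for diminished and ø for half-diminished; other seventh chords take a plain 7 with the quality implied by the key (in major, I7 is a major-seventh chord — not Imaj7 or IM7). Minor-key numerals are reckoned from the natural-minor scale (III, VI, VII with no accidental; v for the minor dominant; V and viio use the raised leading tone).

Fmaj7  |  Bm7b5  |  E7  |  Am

VI7 - iiø7 - V7 - i

Fmaj7 has root F, degree 6 in A minor, so VI7.
Bm7b5: half-diminished seventh chord on B = scale degree 2 → iiø7.
E7: dominant seventh chord on E = scale degree 5 → V7.
Am: root A is the tonic; minor triad there is i.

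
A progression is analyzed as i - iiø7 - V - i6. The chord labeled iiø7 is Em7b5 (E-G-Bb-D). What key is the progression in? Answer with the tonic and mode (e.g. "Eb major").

D minor

The anchor chord is a half-diminished seventh chord on E, labeled iiø7.
iiø7 on E implies E is the supertonic; that puts the tonic at D, and the lowercase numeral fits minor mode.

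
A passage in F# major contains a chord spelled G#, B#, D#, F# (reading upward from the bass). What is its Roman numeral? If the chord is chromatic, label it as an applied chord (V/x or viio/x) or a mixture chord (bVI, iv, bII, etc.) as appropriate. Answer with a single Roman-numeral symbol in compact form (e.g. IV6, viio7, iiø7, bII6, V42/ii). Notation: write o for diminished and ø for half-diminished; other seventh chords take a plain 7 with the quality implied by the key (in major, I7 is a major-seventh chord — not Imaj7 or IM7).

The pitches G#-B#-D#-F# form a dominant seventh chord rooted on G#.
G# is not a diatonic chord root with this quality in F# major, but it lies a perfect fifth above C# (V), so the chord functions as an applied dominant of V.

V7/V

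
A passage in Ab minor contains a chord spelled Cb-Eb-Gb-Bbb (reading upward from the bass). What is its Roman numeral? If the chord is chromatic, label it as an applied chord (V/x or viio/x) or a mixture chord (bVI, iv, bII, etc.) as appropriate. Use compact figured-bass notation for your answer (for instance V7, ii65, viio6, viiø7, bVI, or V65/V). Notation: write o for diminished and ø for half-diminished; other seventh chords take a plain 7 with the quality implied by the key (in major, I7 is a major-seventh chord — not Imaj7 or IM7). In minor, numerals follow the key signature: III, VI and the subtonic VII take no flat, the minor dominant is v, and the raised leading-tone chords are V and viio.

Stacked in thirds the chord is Cb-Eb-Gb-Bbb: a dominant seventh chord on Cb.
Cb is not a diatonic chord root with this quality in Ab minor, but it lies a perfect fifth above Fb (VI), so the chord functions as an applied dominant of VI.

V7/VI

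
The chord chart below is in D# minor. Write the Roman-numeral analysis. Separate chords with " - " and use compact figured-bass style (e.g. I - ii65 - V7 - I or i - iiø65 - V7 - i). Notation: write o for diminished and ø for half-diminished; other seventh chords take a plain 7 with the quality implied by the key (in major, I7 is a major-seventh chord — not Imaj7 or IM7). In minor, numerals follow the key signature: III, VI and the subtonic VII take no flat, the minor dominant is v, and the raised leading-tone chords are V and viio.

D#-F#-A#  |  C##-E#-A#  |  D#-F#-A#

i - V6 - i

D#-F#-A#: minor triad on D# = scale degree 1 → i.
C##-E#-A#: root A# is the dominant; major triad there is V6.
D#-F#-A#: minor triad on D# = scale degree 1 → i.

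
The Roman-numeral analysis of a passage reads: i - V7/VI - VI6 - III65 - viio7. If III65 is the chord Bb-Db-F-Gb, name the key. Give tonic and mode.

Eb minor

The chord Gbmaj7/Bb is a major seventh chord rooted on Gb; its label is III65.
Counting down 2 scale steps from Gb places the tonic on Eb; a major seventh chord on degree 3 is diatonic only in minor.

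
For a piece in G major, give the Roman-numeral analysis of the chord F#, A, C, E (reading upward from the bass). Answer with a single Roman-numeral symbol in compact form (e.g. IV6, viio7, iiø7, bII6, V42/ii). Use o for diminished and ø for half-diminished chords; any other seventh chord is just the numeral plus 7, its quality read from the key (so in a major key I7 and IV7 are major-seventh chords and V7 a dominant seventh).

viiø7

The pitches F#-A-C-E form a half-diminished seventh chord rooted on F#.
In G major, F# is the leading tone; the diatonic half-diminished seventh chord there is viiø7.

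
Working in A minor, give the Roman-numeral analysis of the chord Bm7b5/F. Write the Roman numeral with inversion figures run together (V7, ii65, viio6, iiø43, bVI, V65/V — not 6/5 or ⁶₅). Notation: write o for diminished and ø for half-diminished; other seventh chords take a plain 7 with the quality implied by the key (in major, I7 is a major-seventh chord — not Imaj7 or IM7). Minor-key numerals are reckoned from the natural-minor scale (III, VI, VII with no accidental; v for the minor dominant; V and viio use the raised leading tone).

iiø43

The pitches B-D-F-A form a half-diminished seventh chord rooted on B.
In A minor, B is the supertonic; the diatonic half-diminished seventh chord there is iiø7.
With F in the bass the chord is in second inversion, so the figured bass is 43.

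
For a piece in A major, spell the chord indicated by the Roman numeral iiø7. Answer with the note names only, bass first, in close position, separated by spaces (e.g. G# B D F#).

iiø7 is the half-diminished supertonic seventh, borrowed from the parallel minor. In A major that root is B.
So the chord is B-D-F-A.

B D F A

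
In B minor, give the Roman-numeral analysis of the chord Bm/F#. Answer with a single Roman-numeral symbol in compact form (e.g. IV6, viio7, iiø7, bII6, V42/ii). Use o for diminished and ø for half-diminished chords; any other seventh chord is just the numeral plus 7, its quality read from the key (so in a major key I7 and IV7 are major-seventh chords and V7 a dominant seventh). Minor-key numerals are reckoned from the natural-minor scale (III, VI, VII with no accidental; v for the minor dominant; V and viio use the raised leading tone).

i64

Stacked in thirds the chord is B-D-F#: a minor triad on B.
B is scale degree 1 in B minor, and a minor triad on that degree is written i.
With F# in the bass the chord is in second inversion, so the figured bass is 64.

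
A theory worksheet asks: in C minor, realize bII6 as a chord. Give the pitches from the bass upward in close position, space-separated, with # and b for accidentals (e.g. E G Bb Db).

Scale degree 2 in C minor is D; lowering it a half step gives Db. bII6 is the Neapolitan sixth — a major triad on the lowered second degree, here in its customary first inversion.
So the chord is Db-F-Ab.
The figured bass 6 indicates first inversion, placing the third (F) in the bass: F-Ab-Db.

F Ab Db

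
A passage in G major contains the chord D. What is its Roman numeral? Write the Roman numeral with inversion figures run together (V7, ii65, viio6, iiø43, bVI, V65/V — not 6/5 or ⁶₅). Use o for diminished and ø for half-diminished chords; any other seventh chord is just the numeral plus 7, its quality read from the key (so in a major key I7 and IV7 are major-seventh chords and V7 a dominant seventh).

V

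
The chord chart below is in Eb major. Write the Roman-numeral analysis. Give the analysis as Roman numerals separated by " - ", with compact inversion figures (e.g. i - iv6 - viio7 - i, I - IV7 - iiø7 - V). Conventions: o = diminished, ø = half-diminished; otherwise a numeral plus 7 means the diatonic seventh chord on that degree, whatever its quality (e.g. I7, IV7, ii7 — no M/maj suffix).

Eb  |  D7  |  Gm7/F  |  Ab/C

Eb: major triad on Eb = scale degree 1 → I.
D7: chromatic; D is V of iii, so V7/iii.
Gm7/F: root G is the mediant; minor seventh chord there is iii42.
Ab/C has root Ab, degree 4 in Eb major, so IV6.

I - V7/iii - iii42 - IV6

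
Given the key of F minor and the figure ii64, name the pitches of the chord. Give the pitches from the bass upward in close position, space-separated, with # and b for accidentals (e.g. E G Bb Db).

D G Bb

Scale degree 2 in F minor is G; here the chord built on it is altered to a minor triad. ii64 is the minor supertonic, borrowed from the parallel major (the Dorian ii).
So the chord is G-Bb-D, a minor triad.
With the 64 figure the chord is in second inversion; from the bass D upward in close position it reads D-G-Bb.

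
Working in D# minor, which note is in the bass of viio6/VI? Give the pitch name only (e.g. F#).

The applied chord viio6/VI is rooted on A#: A#-C#-E.
The figure 6 means first inversion — the third is in the bass.

C#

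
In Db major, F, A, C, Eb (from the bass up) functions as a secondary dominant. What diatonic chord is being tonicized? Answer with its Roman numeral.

The chord is a dominant seventh chord on F.
A dominant resolves down a perfect fifth: F → Bb. In Db major, Bb is scale degree 6, i.e. vi.

vi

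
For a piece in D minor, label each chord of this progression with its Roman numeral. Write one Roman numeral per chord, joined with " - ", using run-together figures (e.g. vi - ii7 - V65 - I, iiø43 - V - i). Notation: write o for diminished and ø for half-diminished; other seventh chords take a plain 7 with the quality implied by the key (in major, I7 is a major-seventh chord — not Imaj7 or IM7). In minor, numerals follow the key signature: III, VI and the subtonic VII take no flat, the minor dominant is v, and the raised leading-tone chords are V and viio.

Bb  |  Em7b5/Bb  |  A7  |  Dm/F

VI - iiø43 - V7 - i6

Bb: major triad on Bb = scale degree 6 → VI.
Em7b5/Bb: root E is the supertonic; half-diminished seventh chord there is iiø43.
A7: dominant seventh chord on A = scale degree 5 → V7.
Dm/F: root D is the tonic; minor triad there is i6.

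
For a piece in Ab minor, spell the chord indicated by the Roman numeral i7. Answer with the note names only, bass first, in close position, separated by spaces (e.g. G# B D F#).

The numeral's case and figure indicate a minor seventh chord. In Ab minor its root, scale degree 1, is Ab.
That chord is spelled Ab-Cb-Eb-Gb.

Ab Cb Eb Gb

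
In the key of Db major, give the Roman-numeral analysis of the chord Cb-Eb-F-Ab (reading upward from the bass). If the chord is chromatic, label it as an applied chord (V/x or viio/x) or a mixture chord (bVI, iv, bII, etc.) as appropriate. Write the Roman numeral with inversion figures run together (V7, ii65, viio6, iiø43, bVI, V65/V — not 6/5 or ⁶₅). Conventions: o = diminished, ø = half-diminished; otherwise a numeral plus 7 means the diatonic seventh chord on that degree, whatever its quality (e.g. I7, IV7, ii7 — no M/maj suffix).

viiø43/IV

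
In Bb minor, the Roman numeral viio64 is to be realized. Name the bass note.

viio in Bb minor has root A; the chord is A-C-Eb.
The figure 64 means second inversion — the fifth is in the bass.

Eb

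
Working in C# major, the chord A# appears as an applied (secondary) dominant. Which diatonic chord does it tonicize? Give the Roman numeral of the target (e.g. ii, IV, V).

The chord is a major triad on A#.
A dominant resolves down a perfect fifth: A# → D#. In C# major, D# is scale degree 2, i.e. ii.

ii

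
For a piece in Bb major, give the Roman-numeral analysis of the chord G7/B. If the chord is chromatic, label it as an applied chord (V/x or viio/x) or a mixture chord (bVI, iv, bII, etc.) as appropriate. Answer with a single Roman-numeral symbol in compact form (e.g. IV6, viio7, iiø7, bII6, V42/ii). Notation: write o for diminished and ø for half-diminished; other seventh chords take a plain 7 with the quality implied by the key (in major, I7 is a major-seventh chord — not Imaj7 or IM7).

V65/ii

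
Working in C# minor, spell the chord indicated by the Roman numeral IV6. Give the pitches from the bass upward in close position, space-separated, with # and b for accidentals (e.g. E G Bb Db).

A# C# F#

IV6 is the major subdominant, borrowed from the parallel major. In C# minor that root is F#.
So the chord is F#-A#-C#, a major triad.
The figured bass 6 indicates first inversion, placing the third (A#) in the bass: A#-C#-F#.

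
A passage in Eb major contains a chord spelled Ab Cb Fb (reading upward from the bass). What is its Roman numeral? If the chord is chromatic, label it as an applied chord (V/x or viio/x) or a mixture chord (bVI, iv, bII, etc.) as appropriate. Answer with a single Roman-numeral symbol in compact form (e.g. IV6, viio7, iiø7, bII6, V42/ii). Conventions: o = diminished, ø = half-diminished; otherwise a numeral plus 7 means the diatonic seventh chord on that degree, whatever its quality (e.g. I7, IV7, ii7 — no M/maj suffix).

bII6

The pitches Fb-Ab-Cb form a major triad rooted on Fb.
Fb is the lowered second degree of Eb major (diatonic 2 would be F). This is the Neapolitan sixth — a major triad on the lowered second degree, here in its customary first inversion.
With Ab in the bass the chord is in first inversion, so the figured bass is 6.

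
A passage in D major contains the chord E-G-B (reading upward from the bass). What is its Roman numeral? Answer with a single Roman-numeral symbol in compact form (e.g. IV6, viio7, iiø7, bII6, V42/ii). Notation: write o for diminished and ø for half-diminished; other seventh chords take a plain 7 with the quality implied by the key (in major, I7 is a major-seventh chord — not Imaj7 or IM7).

ii

Stacked in thirds the chord is E-G-B: a minor triad on E.
In D major, E is the supertonic; the diatonic minor triad there is ii.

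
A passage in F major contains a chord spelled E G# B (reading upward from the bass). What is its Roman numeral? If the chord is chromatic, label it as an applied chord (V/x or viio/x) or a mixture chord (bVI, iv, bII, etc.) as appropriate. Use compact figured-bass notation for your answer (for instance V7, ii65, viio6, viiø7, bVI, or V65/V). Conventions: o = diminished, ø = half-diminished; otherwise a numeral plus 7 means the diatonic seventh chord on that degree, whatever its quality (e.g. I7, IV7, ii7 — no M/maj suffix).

V/iii

The pitches E-G#-B form a major triad rooted on E.
E is not a diatonic chord root with this quality in F major, but it lies a perfect fifth above A (iii), so the chord functions as an applied dominant of iii.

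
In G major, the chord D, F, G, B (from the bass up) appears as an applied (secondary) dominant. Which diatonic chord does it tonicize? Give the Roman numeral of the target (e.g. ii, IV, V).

The chord is a dominant seventh chord on G.
A dominant resolves down a perfect fifth: G → C. In G major, C is scale degree 4, i.e. IV.

IV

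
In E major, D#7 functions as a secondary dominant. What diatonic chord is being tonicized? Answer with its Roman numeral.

iii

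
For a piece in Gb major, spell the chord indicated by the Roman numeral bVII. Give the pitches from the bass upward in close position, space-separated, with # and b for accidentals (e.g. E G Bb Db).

bVII is a major triad on the lowered seventh degree (the subtonic), borrowed from the parallel minor. In Gb major that root is Fb.
So the chord is Fb-Ab-Cb, a major triad.

Fb Ab Cb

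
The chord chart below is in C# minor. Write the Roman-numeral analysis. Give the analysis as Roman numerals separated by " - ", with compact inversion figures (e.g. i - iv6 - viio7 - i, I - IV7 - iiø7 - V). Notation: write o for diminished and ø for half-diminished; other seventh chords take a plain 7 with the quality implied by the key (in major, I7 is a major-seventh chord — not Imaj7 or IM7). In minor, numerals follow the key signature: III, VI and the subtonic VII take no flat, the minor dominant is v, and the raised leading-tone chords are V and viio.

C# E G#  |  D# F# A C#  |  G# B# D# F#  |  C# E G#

C#-E-G#: minor triad on C# = scale degree 1 → i.
D#-F#-A-C#: root D# is the supertonic; half-diminished seventh chord there is iiø7.
G#-B#-D#-F#: dominant seventh chord on G# = scale degree 5 → V7.
C#-E-G# has root C#, degree 1 in C# minor, so i.

i - iiø7 - V7 - i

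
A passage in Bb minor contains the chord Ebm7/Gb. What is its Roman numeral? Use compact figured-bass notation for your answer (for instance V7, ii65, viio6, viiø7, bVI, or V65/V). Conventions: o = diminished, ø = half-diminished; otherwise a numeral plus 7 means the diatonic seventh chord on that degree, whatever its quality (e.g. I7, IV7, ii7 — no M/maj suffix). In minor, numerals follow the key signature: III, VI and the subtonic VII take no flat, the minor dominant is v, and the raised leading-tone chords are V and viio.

Stacked in thirds the chord is Eb-Gb-Bb-Db: a minor seventh chord on Eb.
Eb is scale degree 4 in Bb minor, and a minor seventh chord on that degree is written iv7.
With Gb in the bass the chord is in first inversion, so the figured bass is 65.

iv65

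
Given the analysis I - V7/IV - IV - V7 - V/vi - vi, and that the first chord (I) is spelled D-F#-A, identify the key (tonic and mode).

D major

The chord D is a major triad rooted on D; its label is I.
If D is scale degree 1 and the mode makes that degree carry a major triad, the tonic is D and the mode is major.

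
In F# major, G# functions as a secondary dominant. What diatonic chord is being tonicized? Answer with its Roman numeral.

V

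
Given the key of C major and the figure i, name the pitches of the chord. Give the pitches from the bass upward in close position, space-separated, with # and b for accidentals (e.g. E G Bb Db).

Scale degree 1 in C major is C; here the chord built on it is altered to a minor triad. i is the minor tonic, borrowed from the parallel minor.
So the chord is C-Eb-G.

C Eb G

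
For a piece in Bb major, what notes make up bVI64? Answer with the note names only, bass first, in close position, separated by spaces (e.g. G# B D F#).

Scale degree 6 in Bb major is G; lowering it a half step gives Gb. bVI64 is a major triad on the lowered sixth degree, borrowed from the parallel minor.
So the chord is Gb-Bb-Db.
With the 64 figure the chord is in second inversion; from the bass Db upward in close position it reads Db-Gb-Bb.

Db Gb Bb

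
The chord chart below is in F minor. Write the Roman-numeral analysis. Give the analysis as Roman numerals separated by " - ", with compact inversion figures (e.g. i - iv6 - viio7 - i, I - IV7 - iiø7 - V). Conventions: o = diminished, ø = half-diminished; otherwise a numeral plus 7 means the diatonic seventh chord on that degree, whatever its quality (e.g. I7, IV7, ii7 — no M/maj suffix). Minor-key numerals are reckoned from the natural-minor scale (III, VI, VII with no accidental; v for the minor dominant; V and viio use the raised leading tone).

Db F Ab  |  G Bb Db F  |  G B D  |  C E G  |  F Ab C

Db-F-Ab: root Db is the submediant; major triad there is VI.
G-Bb-Db-F: half-diminished seventh chord on G = scale degree 2 → iiø7.
G-B-D: a major triad on G, the applied dominant of V → V/V.
C-E-G has root C, degree 5 in F minor, so V.
F-Ab-C: root F is the tonic; minor triad there is i.

VI - iiø7 - V/V - V - i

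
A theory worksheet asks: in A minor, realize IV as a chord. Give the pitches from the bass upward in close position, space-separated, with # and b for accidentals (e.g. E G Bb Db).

D F# A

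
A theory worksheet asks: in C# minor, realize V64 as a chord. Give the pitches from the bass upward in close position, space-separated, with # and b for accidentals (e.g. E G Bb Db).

In C# minor, scale degree 5 is G#. The dominant is major (leading tone raised), so V is a major triad.
That chord is spelled G#-B#-D#.
With the 64 figure the chord is in second inversion; from the bass D# upward in close position it reads D#-G#-B#.

D# G# B#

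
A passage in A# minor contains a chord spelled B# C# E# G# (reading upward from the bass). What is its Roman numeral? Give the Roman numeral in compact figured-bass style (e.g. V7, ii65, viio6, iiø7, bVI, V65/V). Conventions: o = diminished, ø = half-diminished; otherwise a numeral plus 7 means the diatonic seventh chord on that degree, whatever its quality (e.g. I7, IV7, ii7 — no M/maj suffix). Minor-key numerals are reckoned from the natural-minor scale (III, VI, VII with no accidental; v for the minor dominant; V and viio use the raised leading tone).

The pitches C#-E#-G#-B# form a major seventh chord rooted on C#.
C# is scale degree 3 in A# minor, and a major seventh chord on that degree is written III7.
With B# in the bass the chord is in third inversion, so the figured bass is 42.

III42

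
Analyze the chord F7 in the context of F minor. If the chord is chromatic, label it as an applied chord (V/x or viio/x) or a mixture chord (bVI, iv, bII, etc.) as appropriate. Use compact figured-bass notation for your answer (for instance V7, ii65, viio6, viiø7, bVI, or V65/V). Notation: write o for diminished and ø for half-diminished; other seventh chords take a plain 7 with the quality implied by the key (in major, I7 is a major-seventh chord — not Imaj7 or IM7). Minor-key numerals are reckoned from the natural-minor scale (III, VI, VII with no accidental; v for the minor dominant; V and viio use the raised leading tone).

The pitches F-A-C-Eb form a dominant seventh chord rooted on F.
F is not a diatonic chord root with this quality in F minor, but it lies a perfect fifth above Bb (iv), so the chord functions as an applied dominant of iv.

V7/iv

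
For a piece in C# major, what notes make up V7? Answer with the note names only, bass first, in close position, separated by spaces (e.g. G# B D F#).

The numeral's case and figure indicate a dominant seventh chord. In C# major its root, scale degree 5, is G#.
That chord is spelled G#-B#-D#-F#.

G# B# D# F#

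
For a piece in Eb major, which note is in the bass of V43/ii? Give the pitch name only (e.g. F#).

G

The applied chord V43/ii is rooted on C: C-E-G-Bb.
The figure 43 means second inversion — the fifth is in the bass.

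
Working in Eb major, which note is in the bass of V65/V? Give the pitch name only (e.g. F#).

A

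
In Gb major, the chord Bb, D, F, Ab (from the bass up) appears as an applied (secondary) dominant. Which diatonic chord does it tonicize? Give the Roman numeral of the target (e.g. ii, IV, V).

The chord is a dominant seventh chord on Bb.
A dominant resolves down a perfect fifth: Bb → Eb. In Gb major, Eb is scale degree 6, i.e. vi.

vi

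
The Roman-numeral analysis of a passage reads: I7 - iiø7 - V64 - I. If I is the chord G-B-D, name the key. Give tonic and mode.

G major

The anchor chord is a major triad on G, labeled I.
If G is scale degree 1 and the mode makes that degree carry a major triad, the tonic is G and the mode is major.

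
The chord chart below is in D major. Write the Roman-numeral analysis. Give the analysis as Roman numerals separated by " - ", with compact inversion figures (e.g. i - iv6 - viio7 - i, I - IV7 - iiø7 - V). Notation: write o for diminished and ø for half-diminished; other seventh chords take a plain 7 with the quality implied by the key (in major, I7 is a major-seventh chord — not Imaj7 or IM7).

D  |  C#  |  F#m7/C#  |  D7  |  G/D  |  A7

I - V/iii - iii43 - V7/IV - IV64 - V7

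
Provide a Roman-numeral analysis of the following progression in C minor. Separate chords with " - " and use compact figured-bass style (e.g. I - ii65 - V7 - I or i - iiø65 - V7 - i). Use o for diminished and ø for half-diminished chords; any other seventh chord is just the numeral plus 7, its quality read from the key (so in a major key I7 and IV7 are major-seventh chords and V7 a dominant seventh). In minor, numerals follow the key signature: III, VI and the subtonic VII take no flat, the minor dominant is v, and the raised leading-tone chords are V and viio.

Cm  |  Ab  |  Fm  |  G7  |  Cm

Cm has root C, degree 1 in C minor, so i.
Ab: root Ab is the submediant; major triad there is VI.
Fm: root F is the subdominant; minor triad there is iv.
G7: dominant seventh chord on G = scale degree 5 → V7.
Cm: minor triad on C = scale degree 1 → i.

i - VI - iv - V7 - i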